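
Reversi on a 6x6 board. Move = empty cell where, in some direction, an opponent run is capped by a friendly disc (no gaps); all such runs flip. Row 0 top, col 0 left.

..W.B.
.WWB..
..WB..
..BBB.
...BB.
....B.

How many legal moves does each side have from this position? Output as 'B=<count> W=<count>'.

-- B to move --
(0,0): flips 2 -> legal
(0,1): flips 1 -> legal
(0,3): no bracket -> illegal
(1,0): flips 2 -> legal
(2,0): no bracket -> illegal
(2,1): flips 1 -> legal
(3,1): flips 1 -> legal
B mobility = 5
-- W to move --
(0,3): no bracket -> illegal
(0,5): no bracket -> illegal
(1,4): flips 1 -> legal
(1,5): no bracket -> illegal
(2,1): no bracket -> illegal
(2,4): flips 2 -> legal
(2,5): no bracket -> illegal
(3,1): no bracket -> illegal
(3,5): no bracket -> illegal
(4,1): no bracket -> illegal
(4,2): flips 1 -> legal
(4,5): flips 2 -> legal
(5,2): no bracket -> illegal
(5,3): no bracket -> illegal
(5,5): flips 2 -> legal
W mobility = 5

Answer: B=5 W=5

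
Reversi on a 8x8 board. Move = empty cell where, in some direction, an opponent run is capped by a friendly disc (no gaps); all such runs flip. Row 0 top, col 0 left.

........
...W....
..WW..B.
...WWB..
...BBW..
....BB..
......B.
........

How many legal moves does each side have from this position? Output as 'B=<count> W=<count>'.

Answer: B=7 W=9

Derivation:
-- B to move --
(0,2): no bracket -> illegal
(0,3): flips 3 -> legal
(0,4): no bracket -> illegal
(1,1): flips 2 -> legal
(1,2): no bracket -> illegal
(1,4): no bracket -> illegal
(2,1): no bracket -> illegal
(2,4): flips 1 -> legal
(2,5): flips 1 -> legal
(3,1): no bracket -> illegal
(3,2): flips 2 -> legal
(3,6): flips 1 -> legal
(4,2): no bracket -> illegal
(4,6): flips 1 -> legal
(5,6): no bracket -> illegal
B mobility = 7
-- W to move --
(1,5): no bracket -> illegal
(1,6): no bracket -> illegal
(1,7): no bracket -> illegal
(2,4): no bracket -> illegal
(2,5): flips 1 -> legal
(2,7): no bracket -> illegal
(3,2): no bracket -> illegal
(3,6): flips 1 -> legal
(3,7): no bracket -> illegal
(4,2): flips 2 -> legal
(4,6): no bracket -> illegal
(5,2): flips 1 -> legal
(5,3): flips 1 -> legal
(5,6): no bracket -> illegal
(5,7): no bracket -> illegal
(6,3): flips 1 -> legal
(6,4): flips 2 -> legal
(6,5): flips 1 -> legal
(6,7): no bracket -> illegal
(7,5): no bracket -> illegal
(7,6): no bracket -> illegal
(7,7): flips 3 -> legal
W mobility = 9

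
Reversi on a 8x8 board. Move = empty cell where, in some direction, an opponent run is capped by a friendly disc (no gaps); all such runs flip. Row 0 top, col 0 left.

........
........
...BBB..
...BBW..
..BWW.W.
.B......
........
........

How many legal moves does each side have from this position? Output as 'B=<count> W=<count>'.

Answer: B=7 W=7

Derivation:
-- B to move --
(2,6): no bracket -> illegal
(3,2): no bracket -> illegal
(3,6): flips 1 -> legal
(3,7): no bracket -> illegal
(4,5): flips 3 -> legal
(4,7): no bracket -> illegal
(5,2): flips 1 -> legal
(5,3): flips 1 -> legal
(5,4): flips 1 -> legal
(5,5): flips 1 -> legal
(5,6): no bracket -> illegal
(5,7): flips 2 -> legal
B mobility = 7
-- W to move --
(1,2): no bracket -> illegal
(1,3): flips 3 -> legal
(1,4): flips 2 -> legal
(1,5): flips 1 -> legal
(1,6): flips 2 -> legal
(2,2): flips 1 -> legal
(2,6): no bracket -> illegal
(3,1): no bracket -> illegal
(3,2): flips 2 -> legal
(3,6): no bracket -> illegal
(4,0): no bracket -> illegal
(4,1): flips 1 -> legal
(4,5): no bracket -> illegal
(5,0): no bracket -> illegal
(5,2): no bracket -> illegal
(5,3): no bracket -> illegal
(6,0): no bracket -> illegal
(6,1): no bracket -> illegal
(6,2): no bracket -> illegal
W mobility = 7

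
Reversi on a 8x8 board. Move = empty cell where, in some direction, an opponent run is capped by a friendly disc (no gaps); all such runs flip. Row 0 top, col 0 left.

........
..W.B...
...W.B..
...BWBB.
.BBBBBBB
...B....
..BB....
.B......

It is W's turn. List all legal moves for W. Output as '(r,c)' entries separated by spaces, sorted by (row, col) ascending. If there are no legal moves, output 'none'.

(0,3): no bracket -> illegal
(0,4): no bracket -> illegal
(0,5): flips 1 -> legal
(1,3): no bracket -> illegal
(1,5): no bracket -> illegal
(1,6): flips 1 -> legal
(2,2): no bracket -> illegal
(2,4): no bracket -> illegal
(2,6): no bracket -> illegal
(2,7): no bracket -> illegal
(3,0): no bracket -> illegal
(3,1): no bracket -> illegal
(3,2): flips 1 -> legal
(3,7): flips 2 -> legal
(4,0): no bracket -> illegal
(5,0): no bracket -> illegal
(5,1): no bracket -> illegal
(5,2): flips 1 -> legal
(5,4): flips 1 -> legal
(5,5): no bracket -> illegal
(5,6): flips 1 -> legal
(5,7): no bracket -> illegal
(6,0): no bracket -> illegal
(6,1): no bracket -> illegal
(6,4): no bracket -> illegal
(7,0): no bracket -> illegal
(7,2): no bracket -> illegal
(7,3): flips 4 -> legal
(7,4): no bracket -> illegal

Answer: (0,5) (1,6) (3,2) (3,7) (5,2) (5,4) (5,6) (7,3)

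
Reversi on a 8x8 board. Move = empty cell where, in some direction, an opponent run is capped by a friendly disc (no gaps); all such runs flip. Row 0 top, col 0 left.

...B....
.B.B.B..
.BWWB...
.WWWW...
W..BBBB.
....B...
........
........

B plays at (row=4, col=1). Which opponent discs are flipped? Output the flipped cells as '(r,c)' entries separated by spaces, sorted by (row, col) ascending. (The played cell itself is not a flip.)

Dir NW: first cell '.' (not opp) -> no flip
Dir N: opp run (3,1) capped by B -> flip
Dir NE: opp run (3,2) (2,3), next='.' -> no flip
Dir W: opp run (4,0), next=edge -> no flip
Dir E: first cell '.' (not opp) -> no flip
Dir SW: first cell '.' (not opp) -> no flip
Dir S: first cell '.' (not opp) -> no flip
Dir SE: first cell '.' (not opp) -> no flip

Answer: (3,1)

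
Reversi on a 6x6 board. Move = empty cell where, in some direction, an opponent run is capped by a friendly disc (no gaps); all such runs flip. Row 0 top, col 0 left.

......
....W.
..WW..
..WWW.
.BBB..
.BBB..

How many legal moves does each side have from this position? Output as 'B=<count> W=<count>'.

-- B to move --
(0,3): no bracket -> illegal
(0,4): no bracket -> illegal
(0,5): flips 3 -> legal
(1,1): no bracket -> illegal
(1,2): flips 2 -> legal
(1,3): flips 2 -> legal
(1,5): no bracket -> illegal
(2,1): flips 1 -> legal
(2,4): flips 1 -> legal
(2,5): flips 1 -> legal
(3,1): no bracket -> illegal
(3,5): no bracket -> illegal
(4,4): no bracket -> illegal
(4,5): no bracket -> illegal
B mobility = 6
-- W to move --
(3,0): no bracket -> illegal
(3,1): no bracket -> illegal
(4,0): no bracket -> illegal
(4,4): no bracket -> illegal
(5,0): flips 1 -> legal
(5,4): flips 1 -> legal
W mobility = 2

Answer: B=6 W=2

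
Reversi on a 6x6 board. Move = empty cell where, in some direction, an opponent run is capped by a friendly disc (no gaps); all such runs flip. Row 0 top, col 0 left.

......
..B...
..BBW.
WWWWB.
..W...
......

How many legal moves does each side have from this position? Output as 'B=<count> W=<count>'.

Answer: B=7 W=7

Derivation:
-- B to move --
(1,3): no bracket -> illegal
(1,4): flips 1 -> legal
(1,5): no bracket -> illegal
(2,0): no bracket -> illegal
(2,1): no bracket -> illegal
(2,5): flips 1 -> legal
(3,5): no bracket -> illegal
(4,0): flips 1 -> legal
(4,1): flips 1 -> legal
(4,3): flips 1 -> legal
(4,4): flips 1 -> legal
(5,1): no bracket -> illegal
(5,2): flips 2 -> legal
(5,3): no bracket -> illegal
B mobility = 7
-- W to move --
(0,1): no bracket -> illegal
(0,2): flips 2 -> legal
(0,3): no bracket -> illegal
(1,1): flips 1 -> legal
(1,3): flips 2 -> legal
(1,4): flips 1 -> legal
(2,1): flips 2 -> legal
(2,5): no bracket -> illegal
(3,5): flips 1 -> legal
(4,3): no bracket -> illegal
(4,4): flips 1 -> legal
(4,5): no bracket -> illegal
W mobility = 7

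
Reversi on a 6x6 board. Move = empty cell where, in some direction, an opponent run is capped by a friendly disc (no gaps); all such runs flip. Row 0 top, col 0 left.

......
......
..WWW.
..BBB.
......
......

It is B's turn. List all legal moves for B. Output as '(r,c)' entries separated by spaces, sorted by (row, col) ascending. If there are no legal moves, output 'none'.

(1,1): flips 1 -> legal
(1,2): flips 2 -> legal
(1,3): flips 1 -> legal
(1,4): flips 2 -> legal
(1,5): flips 1 -> legal
(2,1): no bracket -> illegal
(2,5): no bracket -> illegal
(3,1): no bracket -> illegal
(3,5): no bracket -> illegal

Answer: (1,1) (1,2) (1,3) (1,4) (1,5)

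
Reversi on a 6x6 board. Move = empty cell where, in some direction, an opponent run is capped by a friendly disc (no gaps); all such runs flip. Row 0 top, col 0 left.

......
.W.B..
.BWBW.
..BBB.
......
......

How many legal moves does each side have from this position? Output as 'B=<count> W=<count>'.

Answer: B=8 W=6

Derivation:
-- B to move --
(0,0): flips 2 -> legal
(0,1): flips 1 -> legal
(0,2): no bracket -> illegal
(1,0): no bracket -> illegal
(1,2): flips 1 -> legal
(1,4): flips 1 -> legal
(1,5): flips 1 -> legal
(2,0): no bracket -> illegal
(2,5): flips 1 -> legal
(3,1): flips 1 -> legal
(3,5): flips 1 -> legal
B mobility = 8
-- W to move --
(0,2): flips 1 -> legal
(0,3): no bracket -> illegal
(0,4): flips 1 -> legal
(1,0): no bracket -> illegal
(1,2): no bracket -> illegal
(1,4): no bracket -> illegal
(2,0): flips 1 -> legal
(2,5): no bracket -> illegal
(3,0): no bracket -> illegal
(3,1): flips 1 -> legal
(3,5): no bracket -> illegal
(4,1): no bracket -> illegal
(4,2): flips 2 -> legal
(4,3): no bracket -> illegal
(4,4): flips 2 -> legal
(4,5): no bracket -> illegal
W mobility = 6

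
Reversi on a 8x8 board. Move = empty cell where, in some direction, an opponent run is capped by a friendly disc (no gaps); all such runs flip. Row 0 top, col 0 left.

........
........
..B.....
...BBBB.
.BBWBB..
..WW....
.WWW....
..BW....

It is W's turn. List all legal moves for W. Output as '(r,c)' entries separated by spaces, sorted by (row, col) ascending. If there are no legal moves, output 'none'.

(1,1): no bracket -> illegal
(1,2): no bracket -> illegal
(1,3): no bracket -> illegal
(2,1): no bracket -> illegal
(2,3): flips 1 -> legal
(2,4): no bracket -> illegal
(2,5): flips 1 -> legal
(2,6): flips 2 -> legal
(2,7): no bracket -> illegal
(3,0): flips 1 -> legal
(3,1): flips 1 -> legal
(3,2): flips 1 -> legal
(3,7): no bracket -> illegal
(4,0): flips 2 -> legal
(4,6): flips 2 -> legal
(4,7): no bracket -> illegal
(5,0): no bracket -> illegal
(5,1): no bracket -> illegal
(5,4): no bracket -> illegal
(5,5): no bracket -> illegal
(5,6): no bracket -> illegal
(7,1): flips 1 -> legal

Answer: (2,3) (2,5) (2,6) (3,0) (3,1) (3,2) (4,0) (4,6) (7,1)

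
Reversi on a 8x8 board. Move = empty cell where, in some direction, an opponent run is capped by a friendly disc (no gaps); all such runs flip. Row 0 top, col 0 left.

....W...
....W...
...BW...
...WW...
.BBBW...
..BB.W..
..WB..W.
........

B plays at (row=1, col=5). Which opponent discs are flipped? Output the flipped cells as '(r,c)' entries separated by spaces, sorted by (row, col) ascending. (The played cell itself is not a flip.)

Dir NW: opp run (0,4), next=edge -> no flip
Dir N: first cell '.' (not opp) -> no flip
Dir NE: first cell '.' (not opp) -> no flip
Dir W: opp run (1,4), next='.' -> no flip
Dir E: first cell '.' (not opp) -> no flip
Dir SW: opp run (2,4) (3,3) capped by B -> flip
Dir S: first cell '.' (not opp) -> no flip
Dir SE: first cell '.' (not opp) -> no flip

Answer: (2,4) (3,3)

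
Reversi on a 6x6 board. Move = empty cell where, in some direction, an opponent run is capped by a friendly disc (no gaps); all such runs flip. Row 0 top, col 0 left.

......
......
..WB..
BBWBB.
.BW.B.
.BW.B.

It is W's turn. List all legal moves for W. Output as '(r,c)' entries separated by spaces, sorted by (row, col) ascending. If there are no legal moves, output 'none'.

Answer: (1,4) (2,0) (2,4) (3,5) (4,0) (5,0) (5,5)

Derivation:
(1,2): no bracket -> illegal
(1,3): no bracket -> illegal
(1,4): flips 1 -> legal
(2,0): flips 1 -> legal
(2,1): no bracket -> illegal
(2,4): flips 2 -> legal
(2,5): no bracket -> illegal
(3,5): flips 2 -> legal
(4,0): flips 2 -> legal
(4,3): no bracket -> illegal
(4,5): no bracket -> illegal
(5,0): flips 2 -> legal
(5,3): no bracket -> illegal
(5,5): flips 2 -> legal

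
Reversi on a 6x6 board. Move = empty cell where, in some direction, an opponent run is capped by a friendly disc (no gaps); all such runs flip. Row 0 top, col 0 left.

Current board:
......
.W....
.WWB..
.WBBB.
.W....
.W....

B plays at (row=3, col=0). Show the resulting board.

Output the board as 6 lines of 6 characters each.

Answer: ......
.W....
.WWB..
BBBBB.
.W....
.W....

Derivation:
Place B at (3,0); scan 8 dirs for brackets.
Dir NW: edge -> no flip
Dir N: first cell '.' (not opp) -> no flip
Dir NE: opp run (2,1), next='.' -> no flip
Dir W: edge -> no flip
Dir E: opp run (3,1) capped by B -> flip
Dir SW: edge -> no flip
Dir S: first cell '.' (not opp) -> no flip
Dir SE: opp run (4,1), next='.' -> no flip
All flips: (3,1)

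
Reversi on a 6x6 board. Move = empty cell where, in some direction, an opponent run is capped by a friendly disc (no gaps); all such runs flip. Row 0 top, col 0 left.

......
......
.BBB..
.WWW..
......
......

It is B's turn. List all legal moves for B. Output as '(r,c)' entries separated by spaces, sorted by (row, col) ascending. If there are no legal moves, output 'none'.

(2,0): no bracket -> illegal
(2,4): no bracket -> illegal
(3,0): no bracket -> illegal
(3,4): no bracket -> illegal
(4,0): flips 1 -> legal
(4,1): flips 2 -> legal
(4,2): flips 1 -> legal
(4,3): flips 2 -> legal
(4,4): flips 1 -> legal

Answer: (4,0) (4,1) (4,2) (4,3) (4,4)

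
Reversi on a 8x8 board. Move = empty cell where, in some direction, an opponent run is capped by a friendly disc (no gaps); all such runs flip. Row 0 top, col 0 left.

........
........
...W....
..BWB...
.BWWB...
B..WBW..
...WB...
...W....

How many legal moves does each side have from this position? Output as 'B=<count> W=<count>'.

-- B to move --
(1,2): flips 1 -> legal
(1,3): no bracket -> illegal
(1,4): flips 1 -> legal
(2,2): flips 1 -> legal
(2,4): no bracket -> illegal
(3,1): flips 2 -> legal
(4,5): no bracket -> illegal
(4,6): flips 1 -> legal
(5,1): no bracket -> illegal
(5,2): flips 3 -> legal
(5,6): flips 1 -> legal
(6,2): flips 2 -> legal
(6,5): no bracket -> illegal
(6,6): flips 1 -> legal
(7,2): flips 1 -> legal
(7,4): no bracket -> illegal
B mobility = 10
-- W to move --
(2,1): flips 1 -> legal
(2,2): flips 1 -> legal
(2,4): no bracket -> illegal
(2,5): flips 1 -> legal
(3,0): no bracket -> illegal
(3,1): flips 1 -> legal
(3,5): flips 2 -> legal
(4,0): flips 1 -> legal
(4,5): flips 3 -> legal
(5,1): no bracket -> illegal
(5,2): no bracket -> illegal
(6,0): no bracket -> illegal
(6,1): no bracket -> illegal
(6,5): flips 2 -> legal
(7,4): no bracket -> illegal
(7,5): flips 1 -> legal
W mobility = 9

Answer: B=10 W=9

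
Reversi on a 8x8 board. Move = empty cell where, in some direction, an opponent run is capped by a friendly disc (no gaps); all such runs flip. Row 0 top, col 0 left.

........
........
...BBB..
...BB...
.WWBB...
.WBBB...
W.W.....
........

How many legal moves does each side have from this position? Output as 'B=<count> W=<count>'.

Answer: B=7 W=6

Derivation:
-- B to move --
(3,0): flips 1 -> legal
(3,1): flips 1 -> legal
(3,2): flips 1 -> legal
(4,0): flips 2 -> legal
(5,0): flips 1 -> legal
(6,1): no bracket -> illegal
(6,3): no bracket -> illegal
(7,0): no bracket -> illegal
(7,1): flips 1 -> legal
(7,2): flips 1 -> legal
(7,3): no bracket -> illegal
B mobility = 7
-- W to move --
(1,2): no bracket -> illegal
(1,3): no bracket -> illegal
(1,4): no bracket -> illegal
(1,5): flips 2 -> legal
(1,6): no bracket -> illegal
(2,2): no bracket -> illegal
(2,6): no bracket -> illegal
(3,2): no bracket -> illegal
(3,5): flips 2 -> legal
(3,6): no bracket -> illegal
(4,5): flips 2 -> legal
(5,5): flips 3 -> legal
(6,1): no bracket -> illegal
(6,3): flips 1 -> legal
(6,4): flips 1 -> legal
(6,5): no bracket -> illegal
W mobility = 6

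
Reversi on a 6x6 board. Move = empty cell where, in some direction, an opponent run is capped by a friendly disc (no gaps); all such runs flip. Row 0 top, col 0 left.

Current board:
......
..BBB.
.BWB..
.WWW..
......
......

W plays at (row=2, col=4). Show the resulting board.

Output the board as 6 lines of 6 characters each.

Place W at (2,4); scan 8 dirs for brackets.
Dir NW: opp run (1,3), next='.' -> no flip
Dir N: opp run (1,4), next='.' -> no flip
Dir NE: first cell '.' (not opp) -> no flip
Dir W: opp run (2,3) capped by W -> flip
Dir E: first cell '.' (not opp) -> no flip
Dir SW: first cell 'W' (not opp) -> no flip
Dir S: first cell '.' (not opp) -> no flip
Dir SE: first cell '.' (not opp) -> no flip
All flips: (2,3)

Answer: ......
..BBB.
.BWWW.
.WWW..
......
......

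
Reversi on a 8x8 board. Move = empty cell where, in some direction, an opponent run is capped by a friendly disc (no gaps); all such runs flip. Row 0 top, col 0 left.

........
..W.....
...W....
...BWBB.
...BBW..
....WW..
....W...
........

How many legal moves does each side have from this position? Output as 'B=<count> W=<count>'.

-- B to move --
(0,1): no bracket -> illegal
(0,2): no bracket -> illegal
(0,3): no bracket -> illegal
(1,1): no bracket -> illegal
(1,3): flips 1 -> legal
(1,4): no bracket -> illegal
(2,1): no bracket -> illegal
(2,2): no bracket -> illegal
(2,4): flips 1 -> legal
(2,5): flips 1 -> legal
(3,2): no bracket -> illegal
(4,6): flips 1 -> legal
(5,3): no bracket -> illegal
(5,6): no bracket -> illegal
(6,3): flips 2 -> legal
(6,5): flips 3 -> legal
(6,6): flips 1 -> legal
(7,3): no bracket -> illegal
(7,4): flips 2 -> legal
(7,5): no bracket -> illegal
B mobility = 8
-- W to move --
(2,2): flips 2 -> legal
(2,4): no bracket -> illegal
(2,5): flips 1 -> legal
(2,6): no bracket -> illegal
(2,7): flips 1 -> legal
(3,2): flips 2 -> legal
(3,7): flips 2 -> legal
(4,2): flips 2 -> legal
(4,6): no bracket -> illegal
(4,7): no bracket -> illegal
(5,2): flips 1 -> legal
(5,3): flips 2 -> legal
W mobility = 8

Answer: B=8 W=8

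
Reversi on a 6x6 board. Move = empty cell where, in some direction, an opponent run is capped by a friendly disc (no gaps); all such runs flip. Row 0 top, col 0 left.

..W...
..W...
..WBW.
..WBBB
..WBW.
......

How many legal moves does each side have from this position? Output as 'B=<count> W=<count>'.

Answer: B=14 W=3

Derivation:
-- B to move --
(0,1): flips 1 -> legal
(0,3): no bracket -> illegal
(1,1): flips 1 -> legal
(1,3): flips 1 -> legal
(1,4): flips 1 -> legal
(1,5): flips 1 -> legal
(2,1): flips 2 -> legal
(2,5): flips 1 -> legal
(3,1): flips 1 -> legal
(4,1): flips 2 -> legal
(4,5): flips 1 -> legal
(5,1): flips 1 -> legal
(5,2): no bracket -> illegal
(5,3): flips 1 -> legal
(5,4): flips 1 -> legal
(5,5): flips 1 -> legal
B mobility = 14
-- W to move --
(1,3): no bracket -> illegal
(1,4): flips 1 -> legal
(2,5): no bracket -> illegal
(4,5): flips 2 -> legal
(5,2): no bracket -> illegal
(5,3): no bracket -> illegal
(5,4): flips 1 -> legal
W mobility = 3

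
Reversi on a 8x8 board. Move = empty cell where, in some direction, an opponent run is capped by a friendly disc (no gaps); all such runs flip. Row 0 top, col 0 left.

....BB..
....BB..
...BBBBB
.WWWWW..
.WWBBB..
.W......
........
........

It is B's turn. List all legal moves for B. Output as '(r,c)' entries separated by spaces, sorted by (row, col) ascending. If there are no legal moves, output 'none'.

(2,0): no bracket -> illegal
(2,1): flips 1 -> legal
(2,2): flips 1 -> legal
(3,0): no bracket -> illegal
(3,6): no bracket -> illegal
(4,0): flips 2 -> legal
(4,6): flips 1 -> legal
(5,0): flips 2 -> legal
(5,2): no bracket -> illegal
(5,3): no bracket -> illegal
(6,0): flips 3 -> legal
(6,1): no bracket -> illegal
(6,2): no bracket -> illegal

Answer: (2,1) (2,2) (4,0) (4,6) (5,0) (6,0)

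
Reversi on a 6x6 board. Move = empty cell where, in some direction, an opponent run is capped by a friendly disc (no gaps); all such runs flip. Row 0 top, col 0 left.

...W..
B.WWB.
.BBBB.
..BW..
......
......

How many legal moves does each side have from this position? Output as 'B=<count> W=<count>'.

Answer: B=8 W=8

Derivation:
-- B to move --
(0,1): flips 1 -> legal
(0,2): flips 2 -> legal
(0,4): flips 1 -> legal
(1,1): flips 2 -> legal
(3,4): flips 1 -> legal
(4,2): flips 1 -> legal
(4,3): flips 1 -> legal
(4,4): flips 1 -> legal
B mobility = 8
-- W to move --
(0,0): no bracket -> illegal
(0,1): no bracket -> illegal
(0,4): no bracket -> illegal
(0,5): no bracket -> illegal
(1,1): flips 1 -> legal
(1,5): flips 2 -> legal
(2,0): no bracket -> illegal
(2,5): flips 1 -> legal
(3,0): flips 1 -> legal
(3,1): flips 2 -> legal
(3,4): flips 1 -> legal
(3,5): flips 1 -> legal
(4,1): no bracket -> illegal
(4,2): flips 2 -> legal
(4,3): no bracket -> illegal
W mobility = 8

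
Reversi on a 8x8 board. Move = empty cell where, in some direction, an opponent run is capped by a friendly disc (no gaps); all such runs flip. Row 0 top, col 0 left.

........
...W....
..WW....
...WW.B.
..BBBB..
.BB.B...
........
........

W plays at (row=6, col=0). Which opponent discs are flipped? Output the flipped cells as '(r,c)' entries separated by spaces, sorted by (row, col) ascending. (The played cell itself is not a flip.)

Dir NW: edge -> no flip
Dir N: first cell '.' (not opp) -> no flip
Dir NE: opp run (5,1) (4,2) capped by W -> flip
Dir W: edge -> no flip
Dir E: first cell '.' (not opp) -> no flip
Dir SW: edge -> no flip
Dir S: first cell '.' (not opp) -> no flip
Dir SE: first cell '.' (not opp) -> no flip

Answer: (4,2) (5,1)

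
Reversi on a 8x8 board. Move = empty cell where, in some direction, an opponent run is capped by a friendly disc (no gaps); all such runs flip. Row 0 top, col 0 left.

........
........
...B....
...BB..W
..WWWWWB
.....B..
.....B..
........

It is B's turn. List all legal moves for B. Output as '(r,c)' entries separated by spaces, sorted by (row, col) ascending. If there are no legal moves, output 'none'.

(2,6): no bracket -> illegal
(2,7): flips 1 -> legal
(3,1): no bracket -> illegal
(3,2): no bracket -> illegal
(3,5): flips 1 -> legal
(3,6): no bracket -> illegal
(4,1): flips 5 -> legal
(5,1): flips 1 -> legal
(5,2): flips 1 -> legal
(5,3): flips 1 -> legal
(5,4): flips 1 -> legal
(5,6): flips 1 -> legal
(5,7): no bracket -> illegal

Answer: (2,7) (3,5) (4,1) (5,1) (5,2) (5,3) (5,4) (5,6)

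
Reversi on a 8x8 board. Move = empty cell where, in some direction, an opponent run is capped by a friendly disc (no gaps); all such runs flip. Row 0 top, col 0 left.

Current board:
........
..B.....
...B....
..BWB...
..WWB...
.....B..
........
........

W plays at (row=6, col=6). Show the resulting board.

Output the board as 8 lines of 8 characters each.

Answer: ........
..B.....
...B....
..BWB...
..WWW...
.....W..
......W.
........

Derivation:
Place W at (6,6); scan 8 dirs for brackets.
Dir NW: opp run (5,5) (4,4) capped by W -> flip
Dir N: first cell '.' (not opp) -> no flip
Dir NE: first cell '.' (not opp) -> no flip
Dir W: first cell '.' (not opp) -> no flip
Dir E: first cell '.' (not opp) -> no flip
Dir SW: first cell '.' (not opp) -> no flip
Dir S: first cell '.' (not opp) -> no flip
Dir SE: first cell '.' (not opp) -> no flip
All flips: (4,4) (5,5)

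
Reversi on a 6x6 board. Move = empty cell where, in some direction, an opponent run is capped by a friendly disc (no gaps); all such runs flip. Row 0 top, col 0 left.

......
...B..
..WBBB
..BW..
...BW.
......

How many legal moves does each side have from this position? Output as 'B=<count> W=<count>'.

Answer: B=6 W=6

Derivation:
-- B to move --
(1,1): no bracket -> illegal
(1,2): flips 1 -> legal
(2,1): flips 1 -> legal
(3,1): flips 1 -> legal
(3,4): flips 1 -> legal
(3,5): no bracket -> illegal
(4,2): flips 1 -> legal
(4,5): flips 1 -> legal
(5,3): no bracket -> illegal
(5,4): no bracket -> illegal
(5,5): no bracket -> illegal
B mobility = 6
-- W to move --
(0,2): no bracket -> illegal
(0,3): flips 2 -> legal
(0,4): flips 1 -> legal
(1,2): no bracket -> illegal
(1,4): no bracket -> illegal
(1,5): flips 1 -> legal
(2,1): no bracket -> illegal
(3,1): flips 1 -> legal
(3,4): no bracket -> illegal
(3,5): no bracket -> illegal
(4,1): no bracket -> illegal
(4,2): flips 2 -> legal
(5,2): no bracket -> illegal
(5,3): flips 1 -> legal
(5,4): no bracket -> illegal
W mobility = 6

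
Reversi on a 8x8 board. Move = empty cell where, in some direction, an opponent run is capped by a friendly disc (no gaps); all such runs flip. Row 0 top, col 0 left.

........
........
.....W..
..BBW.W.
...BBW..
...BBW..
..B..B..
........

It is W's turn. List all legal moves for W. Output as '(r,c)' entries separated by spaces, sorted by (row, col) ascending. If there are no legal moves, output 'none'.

Answer: (2,2) (3,1) (4,2) (5,2) (6,3) (6,4) (7,5)

Derivation:
(2,1): no bracket -> illegal
(2,2): flips 2 -> legal
(2,3): no bracket -> illegal
(2,4): no bracket -> illegal
(3,1): flips 2 -> legal
(3,5): no bracket -> illegal
(4,1): no bracket -> illegal
(4,2): flips 2 -> legal
(5,1): no bracket -> illegal
(5,2): flips 3 -> legal
(5,6): no bracket -> illegal
(6,1): no bracket -> illegal
(6,3): flips 1 -> legal
(6,4): flips 2 -> legal
(6,6): no bracket -> illegal
(7,1): no bracket -> illegal
(7,2): no bracket -> illegal
(7,3): no bracket -> illegal
(7,4): no bracket -> illegal
(7,5): flips 1 -> legal
(7,6): no bracket -> illegal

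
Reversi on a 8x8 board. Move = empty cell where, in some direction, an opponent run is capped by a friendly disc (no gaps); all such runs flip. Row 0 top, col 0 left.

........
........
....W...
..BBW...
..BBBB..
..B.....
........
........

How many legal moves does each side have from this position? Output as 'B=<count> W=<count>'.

-- B to move --
(1,3): no bracket -> illegal
(1,4): flips 2 -> legal
(1,5): flips 1 -> legal
(2,3): flips 1 -> legal
(2,5): flips 1 -> legal
(3,5): flips 1 -> legal
B mobility = 5
-- W to move --
(2,1): no bracket -> illegal
(2,2): no bracket -> illegal
(2,3): no bracket -> illegal
(3,1): flips 2 -> legal
(3,5): no bracket -> illegal
(3,6): no bracket -> illegal
(4,1): no bracket -> illegal
(4,6): no bracket -> illegal
(5,1): flips 2 -> legal
(5,3): no bracket -> illegal
(5,4): flips 1 -> legal
(5,5): no bracket -> illegal
(5,6): flips 1 -> legal
(6,1): flips 2 -> legal
(6,2): no bracket -> illegal
(6,3): no bracket -> illegal
W mobility = 5

Answer: B=5 W=5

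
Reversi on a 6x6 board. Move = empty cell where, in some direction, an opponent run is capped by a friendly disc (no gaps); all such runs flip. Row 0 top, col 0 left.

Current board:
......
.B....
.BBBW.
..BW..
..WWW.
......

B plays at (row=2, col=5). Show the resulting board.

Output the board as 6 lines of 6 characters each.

Answer: ......
.B....
.BBBBB
..BW..
..WWW.
......

Derivation:
Place B at (2,5); scan 8 dirs for brackets.
Dir NW: first cell '.' (not opp) -> no flip
Dir N: first cell '.' (not opp) -> no flip
Dir NE: edge -> no flip
Dir W: opp run (2,4) capped by B -> flip
Dir E: edge -> no flip
Dir SW: first cell '.' (not opp) -> no flip
Dir S: first cell '.' (not opp) -> no flip
Dir SE: edge -> no flip
All flips: (2,4)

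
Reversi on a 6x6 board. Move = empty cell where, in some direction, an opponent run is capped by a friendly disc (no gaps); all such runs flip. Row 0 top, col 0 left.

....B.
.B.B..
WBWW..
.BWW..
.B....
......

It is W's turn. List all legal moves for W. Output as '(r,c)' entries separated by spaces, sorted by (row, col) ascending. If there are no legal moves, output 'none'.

(0,0): flips 1 -> legal
(0,1): no bracket -> illegal
(0,2): flips 1 -> legal
(0,3): flips 1 -> legal
(0,5): no bracket -> illegal
(1,0): flips 1 -> legal
(1,2): no bracket -> illegal
(1,4): no bracket -> illegal
(1,5): no bracket -> illegal
(2,4): no bracket -> illegal
(3,0): flips 1 -> legal
(4,0): flips 1 -> legal
(4,2): flips 1 -> legal
(5,0): flips 1 -> legal
(5,1): no bracket -> illegal
(5,2): no bracket -> illegal

Answer: (0,0) (0,2) (0,3) (1,0) (3,0) (4,0) (4,2) (5,0)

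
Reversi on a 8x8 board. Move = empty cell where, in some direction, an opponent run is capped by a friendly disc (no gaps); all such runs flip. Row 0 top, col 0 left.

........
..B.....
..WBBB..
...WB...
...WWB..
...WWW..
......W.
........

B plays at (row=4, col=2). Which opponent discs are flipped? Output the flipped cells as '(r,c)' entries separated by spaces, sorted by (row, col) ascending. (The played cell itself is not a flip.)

Dir NW: first cell '.' (not opp) -> no flip
Dir N: first cell '.' (not opp) -> no flip
Dir NE: opp run (3,3) capped by B -> flip
Dir W: first cell '.' (not opp) -> no flip
Dir E: opp run (4,3) (4,4) capped by B -> flip
Dir SW: first cell '.' (not opp) -> no flip
Dir S: first cell '.' (not opp) -> no flip
Dir SE: opp run (5,3), next='.' -> no flip

Answer: (3,3) (4,3) (4,4)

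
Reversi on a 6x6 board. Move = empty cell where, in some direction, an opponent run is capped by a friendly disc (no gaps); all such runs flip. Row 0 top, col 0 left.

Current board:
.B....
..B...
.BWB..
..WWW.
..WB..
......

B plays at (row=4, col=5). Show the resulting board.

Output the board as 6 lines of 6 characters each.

Place B at (4,5); scan 8 dirs for brackets.
Dir NW: opp run (3,4) capped by B -> flip
Dir N: first cell '.' (not opp) -> no flip
Dir NE: edge -> no flip
Dir W: first cell '.' (not opp) -> no flip
Dir E: edge -> no flip
Dir SW: first cell '.' (not opp) -> no flip
Dir S: first cell '.' (not opp) -> no flip
Dir SE: edge -> no flip
All flips: (3,4)

Answer: .B....
..B...
.BWB..
..WWB.
..WB.B
......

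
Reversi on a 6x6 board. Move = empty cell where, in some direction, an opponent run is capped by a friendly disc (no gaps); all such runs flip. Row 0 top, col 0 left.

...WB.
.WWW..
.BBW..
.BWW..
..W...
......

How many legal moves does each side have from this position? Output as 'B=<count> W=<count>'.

-- B to move --
(0,0): flips 1 -> legal
(0,1): flips 1 -> legal
(0,2): flips 2 -> legal
(1,0): no bracket -> illegal
(1,4): no bracket -> illegal
(2,0): no bracket -> illegal
(2,4): flips 1 -> legal
(3,4): flips 2 -> legal
(4,1): no bracket -> illegal
(4,3): flips 1 -> legal
(4,4): flips 1 -> legal
(5,1): no bracket -> illegal
(5,2): flips 2 -> legal
(5,3): flips 1 -> legal
B mobility = 9
-- W to move --
(0,5): flips 1 -> legal
(1,0): flips 1 -> legal
(1,4): no bracket -> illegal
(1,5): no bracket -> illegal
(2,0): flips 3 -> legal
(3,0): flips 2 -> legal
(4,0): flips 2 -> legal
(4,1): flips 2 -> legal
W mobility = 6

Answer: B=9 W=6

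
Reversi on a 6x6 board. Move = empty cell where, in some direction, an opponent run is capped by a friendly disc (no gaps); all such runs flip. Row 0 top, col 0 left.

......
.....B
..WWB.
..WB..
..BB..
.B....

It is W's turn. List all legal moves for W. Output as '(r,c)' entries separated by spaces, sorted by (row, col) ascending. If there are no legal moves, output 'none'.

Answer: (2,5) (3,4) (4,4) (5,2) (5,3) (5,4)

Derivation:
(0,4): no bracket -> illegal
(0,5): no bracket -> illegal
(1,3): no bracket -> illegal
(1,4): no bracket -> illegal
(2,5): flips 1 -> legal
(3,1): no bracket -> illegal
(3,4): flips 1 -> legal
(3,5): no bracket -> illegal
(4,0): no bracket -> illegal
(4,1): no bracket -> illegal
(4,4): flips 1 -> legal
(5,0): no bracket -> illegal
(5,2): flips 1 -> legal
(5,3): flips 2 -> legal
(5,4): flips 1 -> legal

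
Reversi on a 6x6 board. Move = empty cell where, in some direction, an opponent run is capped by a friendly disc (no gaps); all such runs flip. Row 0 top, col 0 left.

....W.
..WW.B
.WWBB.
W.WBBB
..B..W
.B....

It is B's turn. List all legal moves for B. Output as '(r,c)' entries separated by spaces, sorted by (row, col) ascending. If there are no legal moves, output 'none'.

(0,1): flips 1 -> legal
(0,2): flips 4 -> legal
(0,3): flips 1 -> legal
(0,5): no bracket -> illegal
(1,0): no bracket -> illegal
(1,1): flips 1 -> legal
(1,4): no bracket -> illegal
(2,0): flips 2 -> legal
(3,1): flips 1 -> legal
(4,0): no bracket -> illegal
(4,1): flips 1 -> legal
(4,3): no bracket -> illegal
(4,4): no bracket -> illegal
(5,4): no bracket -> illegal
(5,5): flips 1 -> legal

Answer: (0,1) (0,2) (0,3) (1,1) (2,0) (3,1) (4,1) (5,5)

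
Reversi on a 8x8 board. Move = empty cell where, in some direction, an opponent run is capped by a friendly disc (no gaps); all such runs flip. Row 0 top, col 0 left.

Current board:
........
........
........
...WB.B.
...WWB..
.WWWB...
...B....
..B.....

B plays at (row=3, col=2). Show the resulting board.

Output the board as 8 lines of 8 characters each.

Place B at (3,2); scan 8 dirs for brackets.
Dir NW: first cell '.' (not opp) -> no flip
Dir N: first cell '.' (not opp) -> no flip
Dir NE: first cell '.' (not opp) -> no flip
Dir W: first cell '.' (not opp) -> no flip
Dir E: opp run (3,3) capped by B -> flip
Dir SW: first cell '.' (not opp) -> no flip
Dir S: first cell '.' (not opp) -> no flip
Dir SE: opp run (4,3) capped by B -> flip
All flips: (3,3) (4,3)

Answer: ........
........
........
..BBB.B.
...BWB..
.WWWB...
...B....
..B.....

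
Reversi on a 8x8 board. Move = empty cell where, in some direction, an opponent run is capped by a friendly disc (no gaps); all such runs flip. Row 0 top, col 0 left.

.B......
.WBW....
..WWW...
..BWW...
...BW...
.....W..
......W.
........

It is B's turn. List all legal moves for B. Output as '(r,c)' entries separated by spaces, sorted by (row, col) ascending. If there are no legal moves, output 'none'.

(0,0): no bracket -> illegal
(0,2): no bracket -> illegal
(0,3): flips 3 -> legal
(0,4): no bracket -> illegal
(1,0): flips 1 -> legal
(1,4): flips 2 -> legal
(1,5): no bracket -> illegal
(2,0): no bracket -> illegal
(2,1): flips 1 -> legal
(2,5): flips 1 -> legal
(3,1): no bracket -> illegal
(3,5): flips 2 -> legal
(4,2): no bracket -> illegal
(4,5): flips 3 -> legal
(4,6): no bracket -> illegal
(5,3): no bracket -> illegal
(5,4): no bracket -> illegal
(5,6): no bracket -> illegal
(5,7): no bracket -> illegal
(6,4): no bracket -> illegal
(6,5): no bracket -> illegal
(6,7): no bracket -> illegal
(7,5): no bracket -> illegal
(7,6): no bracket -> illegal
(7,7): no bracket -> illegal

Answer: (0,3) (1,0) (1,4) (2,1) (2,5) (3,5) (4,5)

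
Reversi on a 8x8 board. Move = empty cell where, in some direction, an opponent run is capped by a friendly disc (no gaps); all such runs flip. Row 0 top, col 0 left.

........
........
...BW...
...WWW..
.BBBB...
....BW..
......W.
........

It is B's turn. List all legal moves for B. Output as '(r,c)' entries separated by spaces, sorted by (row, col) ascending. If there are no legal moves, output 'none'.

(1,3): no bracket -> illegal
(1,4): flips 2 -> legal
(1,5): flips 2 -> legal
(2,2): flips 1 -> legal
(2,5): flips 2 -> legal
(2,6): flips 1 -> legal
(3,2): no bracket -> illegal
(3,6): no bracket -> illegal
(4,5): flips 1 -> legal
(4,6): no bracket -> illegal
(5,6): flips 1 -> legal
(5,7): no bracket -> illegal
(6,4): no bracket -> illegal
(6,5): no bracket -> illegal
(6,7): no bracket -> illegal
(7,5): no bracket -> illegal
(7,6): no bracket -> illegal
(7,7): flips 2 -> legal

Answer: (1,4) (1,5) (2,2) (2,5) (2,6) (4,5) (5,6) (7,7)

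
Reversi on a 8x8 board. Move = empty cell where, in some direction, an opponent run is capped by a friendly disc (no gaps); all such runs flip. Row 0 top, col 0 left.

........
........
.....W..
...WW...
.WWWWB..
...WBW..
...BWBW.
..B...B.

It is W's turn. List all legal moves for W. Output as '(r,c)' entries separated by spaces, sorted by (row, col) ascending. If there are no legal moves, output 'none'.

Answer: (3,5) (4,6) (5,6) (6,2) (7,3) (7,5)

Derivation:
(3,5): flips 1 -> legal
(3,6): no bracket -> illegal
(4,6): flips 1 -> legal
(5,2): no bracket -> illegal
(5,6): flips 1 -> legal
(6,1): no bracket -> illegal
(6,2): flips 1 -> legal
(6,7): no bracket -> illegal
(7,1): no bracket -> illegal
(7,3): flips 1 -> legal
(7,4): no bracket -> illegal
(7,5): flips 1 -> legal
(7,7): no bracket -> illegal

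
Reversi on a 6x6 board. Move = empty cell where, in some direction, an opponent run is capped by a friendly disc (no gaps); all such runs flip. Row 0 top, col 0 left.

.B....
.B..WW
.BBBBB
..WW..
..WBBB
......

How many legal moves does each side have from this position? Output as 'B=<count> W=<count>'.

Answer: B=6 W=9

Derivation:
-- B to move --
(0,3): flips 1 -> legal
(0,4): flips 1 -> legal
(0,5): flips 2 -> legal
(1,3): no bracket -> illegal
(3,1): no bracket -> illegal
(3,4): no bracket -> illegal
(4,1): flips 2 -> legal
(5,1): flips 2 -> legal
(5,2): flips 2 -> legal
(5,3): no bracket -> illegal
B mobility = 6
-- W to move --
(0,0): flips 2 -> legal
(0,2): no bracket -> illegal
(1,0): flips 1 -> legal
(1,2): flips 1 -> legal
(1,3): flips 1 -> legal
(2,0): no bracket -> illegal
(3,0): no bracket -> illegal
(3,1): no bracket -> illegal
(3,4): flips 1 -> legal
(3,5): flips 1 -> legal
(5,2): no bracket -> illegal
(5,3): flips 1 -> legal
(5,4): flips 1 -> legal
(5,5): flips 1 -> legal
W mobility = 9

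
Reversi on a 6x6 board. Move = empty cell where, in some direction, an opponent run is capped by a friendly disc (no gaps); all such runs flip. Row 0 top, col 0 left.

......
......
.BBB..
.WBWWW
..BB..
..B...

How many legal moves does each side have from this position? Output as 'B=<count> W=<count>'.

-- B to move --
(2,0): flips 1 -> legal
(2,4): flips 1 -> legal
(2,5): flips 1 -> legal
(3,0): flips 1 -> legal
(4,0): flips 1 -> legal
(4,1): flips 1 -> legal
(4,4): flips 1 -> legal
(4,5): flips 1 -> legal
B mobility = 8
-- W to move --
(1,0): no bracket -> illegal
(1,1): flips 2 -> legal
(1,2): flips 1 -> legal
(1,3): flips 2 -> legal
(1,4): no bracket -> illegal
(2,0): no bracket -> illegal
(2,4): no bracket -> illegal
(3,0): no bracket -> illegal
(4,1): no bracket -> illegal
(4,4): no bracket -> illegal
(5,1): flips 1 -> legal
(5,3): flips 2 -> legal
(5,4): no bracket -> illegal
W mobility = 5

Answer: B=8 W=5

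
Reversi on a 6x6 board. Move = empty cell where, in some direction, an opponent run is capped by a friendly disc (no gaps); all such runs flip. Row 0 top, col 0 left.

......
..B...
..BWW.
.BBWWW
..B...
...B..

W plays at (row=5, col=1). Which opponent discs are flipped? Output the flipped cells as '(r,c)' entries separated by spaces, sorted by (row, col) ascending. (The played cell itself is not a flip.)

Dir NW: first cell '.' (not opp) -> no flip
Dir N: first cell '.' (not opp) -> no flip
Dir NE: opp run (4,2) capped by W -> flip
Dir W: first cell '.' (not opp) -> no flip
Dir E: first cell '.' (not opp) -> no flip
Dir SW: edge -> no flip
Dir S: edge -> no flip
Dir SE: edge -> no flip

Answer: (4,2)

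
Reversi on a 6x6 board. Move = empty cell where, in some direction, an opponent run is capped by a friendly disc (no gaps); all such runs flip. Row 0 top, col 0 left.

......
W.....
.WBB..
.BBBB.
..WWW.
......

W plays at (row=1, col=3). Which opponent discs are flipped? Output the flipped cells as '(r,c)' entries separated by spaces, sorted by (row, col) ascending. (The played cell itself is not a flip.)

Answer: (2,3) (3,3)

Derivation:
Dir NW: first cell '.' (not opp) -> no flip
Dir N: first cell '.' (not opp) -> no flip
Dir NE: first cell '.' (not opp) -> no flip
Dir W: first cell '.' (not opp) -> no flip
Dir E: first cell '.' (not opp) -> no flip
Dir SW: opp run (2,2) (3,1), next='.' -> no flip
Dir S: opp run (2,3) (3,3) capped by W -> flip
Dir SE: first cell '.' (not opp) -> no flip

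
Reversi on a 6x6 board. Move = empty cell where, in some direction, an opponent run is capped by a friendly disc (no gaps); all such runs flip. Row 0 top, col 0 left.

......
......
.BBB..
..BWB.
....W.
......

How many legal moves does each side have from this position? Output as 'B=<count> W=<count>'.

-- B to move --
(2,4): no bracket -> illegal
(3,5): no bracket -> illegal
(4,2): no bracket -> illegal
(4,3): flips 1 -> legal
(4,5): no bracket -> illegal
(5,3): no bracket -> illegal
(5,4): flips 1 -> legal
(5,5): flips 2 -> legal
B mobility = 3
-- W to move --
(1,0): no bracket -> illegal
(1,1): flips 1 -> legal
(1,2): no bracket -> illegal
(1,3): flips 1 -> legal
(1,4): no bracket -> illegal
(2,0): no bracket -> illegal
(2,4): flips 1 -> legal
(2,5): no bracket -> illegal
(3,0): no bracket -> illegal
(3,1): flips 1 -> legal
(3,5): flips 1 -> legal
(4,1): no bracket -> illegal
(4,2): no bracket -> illegal
(4,3): no bracket -> illegal
(4,5): no bracket -> illegal
W mobility = 5

Answer: B=3 W=5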